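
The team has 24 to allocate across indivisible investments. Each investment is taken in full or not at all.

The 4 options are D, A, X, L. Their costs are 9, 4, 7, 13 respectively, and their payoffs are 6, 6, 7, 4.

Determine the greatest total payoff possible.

Take D, A, and X: cost 9 + 4 + 7 = 20 ≤ 24, payoff 6 + 6 + 7 = 19.
No other feasible combination does better.

19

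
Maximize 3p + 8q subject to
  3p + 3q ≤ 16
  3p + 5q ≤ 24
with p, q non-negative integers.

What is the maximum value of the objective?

35

(p,q)=(1,4): 3·1+3·4=15≤16, 3·1+5·4=23≤24, objective 35.
(p,q)=(0,4): 3·0+3·4=12≤16, 3·0+5·4=20≤24, objective 32.
(p,q)=(2,3): 3·2+3·3=15≤16, 3·2+5·3=21≤24, objective 30.
Maximum is 35 at (p,q)=(1,4).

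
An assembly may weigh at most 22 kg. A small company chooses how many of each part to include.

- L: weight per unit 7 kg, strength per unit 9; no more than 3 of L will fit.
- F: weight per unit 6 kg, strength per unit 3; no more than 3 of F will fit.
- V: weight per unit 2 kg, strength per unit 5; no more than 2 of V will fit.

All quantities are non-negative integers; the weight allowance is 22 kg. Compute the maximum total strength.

This is a bounded integer knapsack.
3×L: weight 21 ≤ 22, strength 3·9 = 27.
2×L and 2×V: weight 18 ≤ 22, strength 2·9 + 2·5 = 28.
Best is 28.

28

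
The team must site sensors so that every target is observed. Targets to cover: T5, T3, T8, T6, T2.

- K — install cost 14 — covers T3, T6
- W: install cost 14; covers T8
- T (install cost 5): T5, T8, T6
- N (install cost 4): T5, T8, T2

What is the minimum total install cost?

This is an integer covering problem.
The greedy cost-per-new-target heuristic would pick N, T, and K for 23, but a cheaper cover exists.
Choose K and N: together they cover T5, T3, T8, T6, T2 — every target.
Total install cost: 14 + 4 = 18.
No cover costs less than 18.

18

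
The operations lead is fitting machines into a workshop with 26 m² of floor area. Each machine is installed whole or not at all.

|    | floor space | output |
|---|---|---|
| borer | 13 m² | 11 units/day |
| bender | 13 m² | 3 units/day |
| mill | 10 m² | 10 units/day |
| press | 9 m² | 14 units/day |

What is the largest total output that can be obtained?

mill + press: floor space 10 + 9 = 19 ≤ 26, output 10 + 14 = 24.
borer + press: floor space 13 + 9 = 22 ≤ 26, output 11 + 14 = 25.
Best is borer and press with total output 25.

25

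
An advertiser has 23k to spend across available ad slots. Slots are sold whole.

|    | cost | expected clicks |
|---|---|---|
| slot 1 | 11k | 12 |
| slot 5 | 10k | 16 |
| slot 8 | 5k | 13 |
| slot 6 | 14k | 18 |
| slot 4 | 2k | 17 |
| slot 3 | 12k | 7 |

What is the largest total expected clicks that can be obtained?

Allowing fractional choices, the relaxed optimum would be about 53.7, but ad slots are indivisible.
slot 5 + slot 8 + slot 4: cost 10 + 5 + 2 = 17 ≤ 23, expected clicks 16 + 13 + 17 = 46.
slot 8 + slot 6 + slot 4: cost 5 + 14 + 2 = 21 ≤ 23, expected clicks 13 + 18 + 17 = 48.
slot 1 + slot 5 + slot 4: cost 11 + 10 + 2 = 23 ≤ 23, expected clicks 12 + 16 + 17 = 45.
Best is slot 8, slot 6, and slot 4 with total expected clicks 48.

48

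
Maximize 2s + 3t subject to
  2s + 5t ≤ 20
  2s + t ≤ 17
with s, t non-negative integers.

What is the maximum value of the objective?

(s,t)=(7,1): 2·7+5·1=19≤20, 2·7+1·1=15≤17, objective 17.
(s,t)=(8,0): 2·8+5·0=16≤20, 2·8+1·0=16≤17, objective 16.
Maximum is 17 at (s,t)=(7,1).

17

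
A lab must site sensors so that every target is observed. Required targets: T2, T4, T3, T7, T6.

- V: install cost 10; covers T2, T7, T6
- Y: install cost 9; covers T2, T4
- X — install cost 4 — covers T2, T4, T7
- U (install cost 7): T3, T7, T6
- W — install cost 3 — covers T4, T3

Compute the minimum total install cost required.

11

Choose X and U: together they cover T2, T4, T3, T7, T6 — every target.
Total install cost: 4 + 7 = 11.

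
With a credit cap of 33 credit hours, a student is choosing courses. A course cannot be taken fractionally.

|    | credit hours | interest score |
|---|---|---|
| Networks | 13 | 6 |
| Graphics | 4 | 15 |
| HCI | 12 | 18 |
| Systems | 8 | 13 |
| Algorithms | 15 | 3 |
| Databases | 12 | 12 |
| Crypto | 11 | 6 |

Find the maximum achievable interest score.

This is an integer program with binary decision variables.
Graphics + HCI + Databases: credit hours 4 + 12 + 12 = 28 ≤ 33, interest score 15 + 18 + 12 = 45.
Graphics + HCI + Systems: credit hours 4 + 12 + 8 = 24 ≤ 33, interest score 15 + 18 + 13 = 46.
HCI + Systems + Databases: credit hours 12 + 8 + 12 = 32 ≤ 33, interest score 18 + 13 + 12 = 43.
Best is Graphics, HCI, and Systems with total interest score 46.

46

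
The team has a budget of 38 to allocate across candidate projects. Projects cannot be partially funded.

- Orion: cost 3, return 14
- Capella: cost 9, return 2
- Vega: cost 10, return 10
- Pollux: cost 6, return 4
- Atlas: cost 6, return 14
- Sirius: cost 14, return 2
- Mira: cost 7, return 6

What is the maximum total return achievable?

Allowing fractional choices, the relaxed optimum would be about 49.3, but projects are indivisible.
Orion + Vega + Pollux + Atlas + Mira: cost 3 + 10 + 6 + 6 + 7 = 32 ≤ 38, return 14 + 10 + 4 + 14 + 6 = 48.
Orion + Capella + Vega + Atlas + Mira: cost 3 + 9 + 10 + 6 + 7 = 35 ≤ 38, return 14 + 2 + 10 + 14 + 6 = 46.
Best is Orion, Vega, Pollux, Atlas, and Mira with total return 48.

48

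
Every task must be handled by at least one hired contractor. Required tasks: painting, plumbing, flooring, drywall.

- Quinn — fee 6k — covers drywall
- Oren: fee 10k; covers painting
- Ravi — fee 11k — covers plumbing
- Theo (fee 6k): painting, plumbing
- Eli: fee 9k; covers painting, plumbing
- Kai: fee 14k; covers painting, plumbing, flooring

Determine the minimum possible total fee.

20

The greedy cost-per-new-task heuristic would pick Theo, Quinn, and Kai for 26, but a cheaper cover exists.
Choose Quinn and Kai: together they cover painting, plumbing, flooring, drywall — every task.
Total fee: 6 + 14 = 20.
No cover costs less than 20.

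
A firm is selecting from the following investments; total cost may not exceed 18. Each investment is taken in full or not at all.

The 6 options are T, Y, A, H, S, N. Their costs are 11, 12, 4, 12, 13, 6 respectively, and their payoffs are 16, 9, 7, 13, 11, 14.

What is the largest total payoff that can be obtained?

30

T + N: cost 11 + 6 = 17 ≤ 18, payoff 16 + 14 = 30.
H + N: cost 12 + 6 = 18 ≤ 18, payoff 13 + 14 = 27.
T + A: cost 11 + 4 = 15 ≤ 18, payoff 16 + 7 = 23.
Best is T and N with total payoff 30.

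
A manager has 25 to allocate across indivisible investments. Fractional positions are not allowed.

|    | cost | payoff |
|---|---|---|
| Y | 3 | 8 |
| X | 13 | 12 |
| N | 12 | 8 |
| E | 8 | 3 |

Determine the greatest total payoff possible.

Take Y, X, and E: cost 3 + 13 + 8 = 24 ≤ 25, payoff 8 + 12 + 3 = 23.
No other feasible combination does better.

23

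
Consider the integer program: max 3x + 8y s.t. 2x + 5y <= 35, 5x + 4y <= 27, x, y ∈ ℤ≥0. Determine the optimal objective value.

Relaxing integrality, the LP optimum is 54.00 at (x,y) = (0, 6.75), which is not an integer point.
(x,y)=(0,6) is feasible, giving 48.
(x,y)=(1,5) is feasible, giving 43.
(x,y)=(0,5) is feasible, giving 40.
Maximum is 48 at (x,y)=(0,6).

48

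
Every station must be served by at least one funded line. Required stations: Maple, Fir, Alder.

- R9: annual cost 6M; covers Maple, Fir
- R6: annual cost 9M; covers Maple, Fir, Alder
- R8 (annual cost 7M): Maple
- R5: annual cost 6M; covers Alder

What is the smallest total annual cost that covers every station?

9

This is an integer covering problem.
The greedy cost-per-new-station heuristic would pick R9 and R5 for 12, but a cheaper cover exists.
R6 alone covers Maple, Fir, Alder — every station.
Total annual cost: 9.
No cover costs less than 9.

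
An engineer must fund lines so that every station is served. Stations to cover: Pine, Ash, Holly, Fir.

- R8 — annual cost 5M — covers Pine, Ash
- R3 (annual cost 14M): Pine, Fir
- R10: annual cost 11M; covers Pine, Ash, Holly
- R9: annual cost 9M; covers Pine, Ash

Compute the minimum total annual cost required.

25

Choose R3 and R10: together they cover Pine, Ash, Holly, Fir — every station.
Total annual cost: 14 + 11 = 25.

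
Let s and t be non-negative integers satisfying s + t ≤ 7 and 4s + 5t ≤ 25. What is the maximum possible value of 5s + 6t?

Relaxing integrality, the LP optimum is 31.25 at (s,t) = (6.25, 0), which is not an integer point.
(s,t)=(5,1): 1·5+1·1=6≤7, 4·5+5·1=25≤25, objective 31.
(s,t)=(6,0): 1·6+1·0=6≤7, 4·6+5·0=24≤25, objective 30.
(s,t)=(4,1): 1·4+1·1=5≤7, 4·4+5·1=21≤25, objective 26.
(s,t)=(5,0): 1·5+1·0=5≤7, 4·5+5·0=20≤25, objective 25.
The best lattice point is (5,1), giving 31.

31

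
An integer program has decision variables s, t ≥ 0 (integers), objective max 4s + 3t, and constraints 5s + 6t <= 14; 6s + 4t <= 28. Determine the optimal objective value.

8

(s,t)=(2,0) is feasible, giving 8.
(s,t)=(1,1) is feasible, giving 7.
No feasible integer point exceeds 8.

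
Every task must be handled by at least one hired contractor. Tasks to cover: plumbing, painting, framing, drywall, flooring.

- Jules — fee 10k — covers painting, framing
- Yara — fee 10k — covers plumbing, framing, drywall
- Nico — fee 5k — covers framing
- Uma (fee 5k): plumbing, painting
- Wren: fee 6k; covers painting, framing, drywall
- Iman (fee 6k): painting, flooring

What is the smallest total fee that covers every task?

This is a weighted set-cover instance.
Choose Yara and Iman: together they cover plumbing, painting, framing, drywall, flooring — every task.
Total fee: 10 + 6 = 16.

16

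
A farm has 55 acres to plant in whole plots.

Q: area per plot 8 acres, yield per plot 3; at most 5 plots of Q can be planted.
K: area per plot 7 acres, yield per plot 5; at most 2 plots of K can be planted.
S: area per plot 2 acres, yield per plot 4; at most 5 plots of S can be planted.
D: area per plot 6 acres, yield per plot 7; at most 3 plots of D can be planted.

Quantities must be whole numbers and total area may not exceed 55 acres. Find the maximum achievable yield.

54

S has the best ratio (4/2); taking only S gives at most 5×4 = 20 (stopped by the supply cap of 5).
Mixing does better — 1×Q, 2×K, 5×S, and 3×D: area 50 ≤ 55, yield 1·3 + 2·5 + 5·4 + 3·7 = 54.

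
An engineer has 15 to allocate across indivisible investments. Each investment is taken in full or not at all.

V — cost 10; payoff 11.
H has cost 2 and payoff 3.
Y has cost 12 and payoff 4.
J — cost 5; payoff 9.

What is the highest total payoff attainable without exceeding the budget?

Allowing fractional choices, the relaxed optimum would be about 20.8, but investments are indivisible.
V + H: cost 10 + 2 = 12 ≤ 15, payoff 11 + 3 = 14.
V + J: cost 10 + 5 = 15 ≤ 15, payoff 11 + 9 = 20.
H + J: cost 2 + 5 = 7 ≤ 15, payoff 3 + 9 = 12.
Best is V and J with total payoff 20.

20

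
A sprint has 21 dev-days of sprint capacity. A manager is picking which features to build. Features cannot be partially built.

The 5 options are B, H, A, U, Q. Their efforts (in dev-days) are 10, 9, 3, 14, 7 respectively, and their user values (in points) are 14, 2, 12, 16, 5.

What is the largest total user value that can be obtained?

31

This is a 0-1 knapsack instance.
Take B, A, and Q: effort 10 + 3 + 7 = 20 ≤ 21, user value 14 + 12 + 5 = 31.
No other feasible combination does better.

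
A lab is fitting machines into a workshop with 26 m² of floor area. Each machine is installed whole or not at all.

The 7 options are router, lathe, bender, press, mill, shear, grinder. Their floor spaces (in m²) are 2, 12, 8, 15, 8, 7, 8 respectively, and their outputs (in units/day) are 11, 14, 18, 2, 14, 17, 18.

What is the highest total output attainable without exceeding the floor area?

64

router + bender + mill + shear: floor space 2 + 8 + 8 + 7 = 25 ≤ 26, output 11 + 18 + 14 + 17 = 60.
router + bender + mill + grinder: floor space 2 + 8 + 8 + 8 = 26 ≤ 26, output 11 + 18 + 14 + 18 = 61.
router + bender + shear + grinder: floor space 2 + 8 + 7 + 8 = 25 ≤ 26, output 11 + 18 + 17 + 18 = 64.
Best is router, bender, shear, and grinder with total output 64.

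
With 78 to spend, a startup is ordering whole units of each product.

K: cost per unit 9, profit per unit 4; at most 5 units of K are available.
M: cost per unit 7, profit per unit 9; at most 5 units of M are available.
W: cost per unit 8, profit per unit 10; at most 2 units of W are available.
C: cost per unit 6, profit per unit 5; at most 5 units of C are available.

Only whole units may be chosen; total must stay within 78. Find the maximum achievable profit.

M has the best ratio (9/7); taking only M gives at most 5×9 = 45 (stopped by the supply cap of 5).
Mixing does better — 5×M, 2×W, and 4×C: cost 75 ≤ 78, profit 5·9 + 2·10 + 4·5 = 85.

85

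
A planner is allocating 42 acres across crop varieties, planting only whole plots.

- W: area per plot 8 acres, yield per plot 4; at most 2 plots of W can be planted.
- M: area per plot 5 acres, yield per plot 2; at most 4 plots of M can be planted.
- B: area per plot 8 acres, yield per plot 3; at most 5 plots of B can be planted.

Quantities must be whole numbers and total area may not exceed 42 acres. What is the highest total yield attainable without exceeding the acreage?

18

W has the best ratio (4/8); taking only W gives at most 2×4 = 8 (stopped by the supply cap of 2).
Mixing does better — 2×W, 2×M, and 2×B: area 42 ≤ 42, yield 2·4 + 2·2 + 2·3 = 18.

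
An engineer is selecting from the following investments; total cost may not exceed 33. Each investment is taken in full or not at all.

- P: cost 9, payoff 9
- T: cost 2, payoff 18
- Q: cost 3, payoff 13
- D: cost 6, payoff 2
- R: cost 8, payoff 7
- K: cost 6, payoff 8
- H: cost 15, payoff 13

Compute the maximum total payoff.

This is an integer program with binary decision variables.
Allowing fractional choices, the relaxed optimum would be about 59.3, but investments are indivisible.
T + Q + D + K + H: cost 2 + 3 + 6 + 6 + 15 = 32 ≤ 33, payoff 18 + 13 + 2 + 8 + 13 = 54.
P + T + Q + H: cost 9 + 2 + 3 + 15 = 29 ≤ 33, payoff 9 + 18 + 13 + 13 = 53.
P + T + Q + R + K: cost 9 + 2 + 3 + 8 + 6 = 28 ≤ 33, payoff 9 + 18 + 13 + 7 + 8 = 55.
Best is P, T, Q, R, and K with total payoff 55.

55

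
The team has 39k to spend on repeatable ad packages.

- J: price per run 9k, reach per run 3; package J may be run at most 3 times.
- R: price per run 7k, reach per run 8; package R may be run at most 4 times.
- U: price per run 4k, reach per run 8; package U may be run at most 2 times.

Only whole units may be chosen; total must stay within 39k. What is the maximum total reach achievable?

U has the best ratio (8/4); taking only U gives at most 2×8 = 16 (stopped by the supply cap of 2).
Mixing does better — 4×R and 2×U: price 36 ≤ 39, reach 4·8 + 2·8 = 48.

48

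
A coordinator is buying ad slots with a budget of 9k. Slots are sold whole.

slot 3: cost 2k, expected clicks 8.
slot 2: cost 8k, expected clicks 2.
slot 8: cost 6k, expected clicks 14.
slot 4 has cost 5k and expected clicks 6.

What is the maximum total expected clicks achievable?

slot 8: cost 6 ≤ 9, expected clicks 14.
slot 3 + slot 8: cost 2 + 6 = 8 ≤ 9, expected clicks 8 + 14 = 22.
slot 3 + slot 4: cost 2 + 5 = 7 ≤ 9, expected clicks 8 + 6 = 14.
Best is slot 3 and slot 8 with total expected clicks 22.

22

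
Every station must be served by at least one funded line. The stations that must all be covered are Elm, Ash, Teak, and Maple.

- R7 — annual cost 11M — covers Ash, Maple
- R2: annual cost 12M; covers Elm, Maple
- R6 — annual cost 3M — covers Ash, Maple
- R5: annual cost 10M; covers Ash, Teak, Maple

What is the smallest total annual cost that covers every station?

The greedy cost-per-new-station heuristic would pick R6, R5, and R2 for 25, but a cheaper cover exists.
Choose R2 and R5: together they cover Elm, Ash, Teak, Maple — every station.
Total annual cost: 12 + 10 = 22.
No cover costs less than 22.

22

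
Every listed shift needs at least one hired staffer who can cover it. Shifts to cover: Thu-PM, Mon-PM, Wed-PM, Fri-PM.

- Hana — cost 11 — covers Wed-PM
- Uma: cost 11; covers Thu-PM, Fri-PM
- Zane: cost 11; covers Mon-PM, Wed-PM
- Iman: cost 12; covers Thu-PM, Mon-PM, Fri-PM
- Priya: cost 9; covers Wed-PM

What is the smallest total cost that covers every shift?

This is a weighted set-cover instance.
Choose Iman and Priya: together they cover Thu-PM, Mon-PM, Wed-PM, Fri-PM — every shift.
Total cost: 12 + 9 = 21.
No cover costs less than 21.

21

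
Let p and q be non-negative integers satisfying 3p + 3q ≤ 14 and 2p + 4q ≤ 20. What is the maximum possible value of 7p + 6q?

28

(p,q)=(4,0) is feasible, giving 28.
(p,q)=(3,1) is feasible, giving 27.
(p,q)=(3,0) is feasible, giving 21.
The best lattice point is (4,0), giving 28.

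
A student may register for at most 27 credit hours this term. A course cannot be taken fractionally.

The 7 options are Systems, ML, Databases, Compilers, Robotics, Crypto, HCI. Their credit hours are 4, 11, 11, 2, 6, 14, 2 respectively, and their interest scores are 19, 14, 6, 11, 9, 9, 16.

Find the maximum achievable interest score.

69

Allowing fractional choices, the relaxed optimum would be about 70.3, but courses are indivisible.
Systems + ML + Compilers + Robotics + HCI: credit hours 4 + 11 + 2 + 6 + 2 = 25 ≤ 27, interest score 19 + 14 + 11 + 9 + 16 = 69.
Systems + Databases + Compilers + Robotics + HCI: credit hours 4 + 11 + 2 + 6 + 2 = 25 ≤ 27, interest score 19 + 6 + 11 + 9 + 16 = 61.
Best is Systems, ML, Compilers, Robotics, and HCI with total interest score 69.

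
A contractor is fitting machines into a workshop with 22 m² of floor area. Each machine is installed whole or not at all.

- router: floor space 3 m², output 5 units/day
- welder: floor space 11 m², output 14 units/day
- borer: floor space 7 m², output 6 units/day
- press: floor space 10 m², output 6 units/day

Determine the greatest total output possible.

25

welder + borer: floor space 11 + 7 = 18 ≤ 22, output 14 + 6 = 20.
router + welder + borer: floor space 3 + 11 + 7 = 21 ≤ 22, output 5 + 14 + 6 = 25.
Best is router, welder, and borer with total output 25.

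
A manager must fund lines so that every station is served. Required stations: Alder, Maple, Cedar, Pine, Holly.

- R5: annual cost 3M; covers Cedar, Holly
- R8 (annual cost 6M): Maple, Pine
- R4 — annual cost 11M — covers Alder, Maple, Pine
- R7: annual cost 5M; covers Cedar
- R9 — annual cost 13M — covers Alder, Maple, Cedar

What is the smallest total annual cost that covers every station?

The greedy cost-per-new-station heuristic would pick R5, R8, and R4 for 20, but a cheaper cover exists.
Choose R5 and R4: together they cover Alder, Maple, Cedar, Pine, Holly — every station.
Total annual cost: 3 + 11 = 14.
No cover costs less than 14.

14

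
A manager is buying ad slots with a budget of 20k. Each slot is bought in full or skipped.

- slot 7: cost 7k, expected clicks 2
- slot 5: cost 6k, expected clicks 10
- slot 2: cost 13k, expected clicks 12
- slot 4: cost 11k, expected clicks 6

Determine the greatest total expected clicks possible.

22

This is a 0-1 knapsack instance.
Allowing fractional choices, the relaxed optimum would be about 22.5, but ad slots are indivisible.
slot 5 + slot 2: cost 6 + 13 = 19 ≤ 20, expected clicks 10 + 12 = 22.
slot 5 + slot 4: cost 6 + 11 = 17 ≤ 20, expected clicks 10 + 6 = 16.
slot 7 + slot 2: cost 7 + 13 = 20 ≤ 20, expected clicks 2 + 12 = 14.
Best is slot 5 and slot 2 with total expected clicks 22.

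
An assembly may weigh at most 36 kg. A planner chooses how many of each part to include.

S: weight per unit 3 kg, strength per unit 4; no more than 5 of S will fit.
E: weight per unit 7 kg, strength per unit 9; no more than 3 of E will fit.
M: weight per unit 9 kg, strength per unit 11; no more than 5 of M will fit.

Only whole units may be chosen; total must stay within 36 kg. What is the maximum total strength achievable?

47

S has the best ratio (4/3); taking only S gives at most 5×4 = 20 (stopped by the supply cap of 5).
Mixing does better — 5×S and 3×E: weight 36 ≤ 36, strength 5·4 + 3·9 = 47.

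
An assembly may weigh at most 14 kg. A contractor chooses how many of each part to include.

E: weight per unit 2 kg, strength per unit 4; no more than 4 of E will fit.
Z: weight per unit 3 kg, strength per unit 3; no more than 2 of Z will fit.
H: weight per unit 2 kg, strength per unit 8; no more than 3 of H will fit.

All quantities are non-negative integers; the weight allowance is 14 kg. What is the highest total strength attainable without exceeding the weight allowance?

Take 4×E and 3×H: weight 14 ≤ 14, strength 4·4 + 3·8 = 40.
H has the best ratio (8/2) and is taken to its limit of 3; remaining capacity is filled optimally with the others.

40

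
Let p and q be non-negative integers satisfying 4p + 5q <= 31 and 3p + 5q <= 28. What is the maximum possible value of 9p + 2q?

63

(p,q)=(7,0): 4·7+5·0=28≤31, 3·7+5·0=21≤28, objective 63.
(p,q)=(6,1): 4·6+5·1=29≤31, 3·6+5·1=23≤28, objective 56.
Maximum is 63 at (p,q)=(7,0).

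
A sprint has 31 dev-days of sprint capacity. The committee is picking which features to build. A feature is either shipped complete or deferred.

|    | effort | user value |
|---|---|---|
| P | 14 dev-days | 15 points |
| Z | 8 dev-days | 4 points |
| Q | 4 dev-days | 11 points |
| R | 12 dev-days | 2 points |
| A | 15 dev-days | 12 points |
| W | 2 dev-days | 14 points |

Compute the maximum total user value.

44

P + Z + Q + W: effort 14 + 8 + 4 + 2 = 28 ≤ 31, user value 15 + 4 + 11 + 14 = 44.
Z + Q + A + W: effort 8 + 4 + 15 + 2 = 29 ≤ 31, user value 4 + 11 + 12 + 14 = 41.
P + A + W: effort 14 + 15 + 2 = 31 ≤ 31, user value 15 + 12 + 14 = 41.
Best is P, Z, Q, and W with total user value 44.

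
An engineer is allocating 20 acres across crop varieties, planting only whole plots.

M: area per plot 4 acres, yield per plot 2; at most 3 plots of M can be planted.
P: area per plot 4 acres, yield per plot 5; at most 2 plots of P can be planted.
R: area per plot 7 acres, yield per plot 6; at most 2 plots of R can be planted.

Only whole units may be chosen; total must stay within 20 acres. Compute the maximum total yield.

18

Take 1×M, 2×P, and 1×R: area 19 ≤ 20, yield 1·2 + 2·5 + 1·6 = 18.
P has the best ratio (5/4) and is taken to its limit of 2; remaining capacity is filled optimally with the others.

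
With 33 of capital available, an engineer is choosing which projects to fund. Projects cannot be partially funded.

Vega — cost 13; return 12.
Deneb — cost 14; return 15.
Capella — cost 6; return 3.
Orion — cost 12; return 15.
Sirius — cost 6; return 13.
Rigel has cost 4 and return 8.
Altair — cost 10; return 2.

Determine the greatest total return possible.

Take Deneb, Orion, and Sirius: cost 14 + 12 + 6 = 32 ≤ 33, return 15 + 15 + 13 = 43.
No other feasible combination does better.

43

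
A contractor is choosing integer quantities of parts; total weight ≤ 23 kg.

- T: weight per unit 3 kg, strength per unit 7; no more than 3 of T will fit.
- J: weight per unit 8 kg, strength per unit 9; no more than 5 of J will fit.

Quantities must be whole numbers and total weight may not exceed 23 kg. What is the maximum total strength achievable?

Take 2×T and 2×J: weight 22 ≤ 23, strength 2·7 + 2·9 = 32.
No other integer combination yields more.

32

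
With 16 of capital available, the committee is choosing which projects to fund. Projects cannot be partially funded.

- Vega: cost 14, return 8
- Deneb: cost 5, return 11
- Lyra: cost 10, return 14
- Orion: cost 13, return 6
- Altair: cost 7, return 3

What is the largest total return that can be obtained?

Take Deneb and Lyra: cost 5 + 10 = 15 ≤ 16, return 11 + 14 = 25.
No other feasible combination does better.

25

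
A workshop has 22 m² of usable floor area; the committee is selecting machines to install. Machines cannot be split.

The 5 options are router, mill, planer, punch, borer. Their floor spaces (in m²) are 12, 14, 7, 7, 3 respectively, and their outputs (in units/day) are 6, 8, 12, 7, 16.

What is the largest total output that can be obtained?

35

This is an integer program with binary decision variables.
Allowing fractional choices, the relaxed optimum would be about 37.9, but machines are indivisible.
router + planer + borer: floor space 12 + 7 + 3 = 22 ≤ 22, output 6 + 12 + 16 = 34.
planer + punch + borer: floor space 7 + 7 + 3 = 17 ≤ 22, output 12 + 7 + 16 = 35.
router + punch + borer: floor space 12 + 7 + 3 = 22 ≤ 22, output 6 + 7 + 16 = 29.
Best is planer, punch, and borer with total output 35.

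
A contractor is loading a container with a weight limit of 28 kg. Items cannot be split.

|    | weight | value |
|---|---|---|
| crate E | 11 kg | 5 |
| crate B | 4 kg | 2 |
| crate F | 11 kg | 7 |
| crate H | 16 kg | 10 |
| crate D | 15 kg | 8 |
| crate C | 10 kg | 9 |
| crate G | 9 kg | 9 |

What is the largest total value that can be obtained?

crate B + crate C + crate G: weight 4 + 10 + 9 = 23 ≤ 28, value 2 + 9 + 9 = 20.
crate H + crate G: weight 16 + 9 = 25 ≤ 28, value 10 + 9 = 19.
Best is crate B, crate C, and crate G with total value 20.

20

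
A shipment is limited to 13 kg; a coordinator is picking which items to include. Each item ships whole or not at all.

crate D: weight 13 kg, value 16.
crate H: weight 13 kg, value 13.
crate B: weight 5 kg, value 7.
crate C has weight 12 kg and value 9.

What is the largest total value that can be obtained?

16

Take crate D: weight 13 ≤ 13, value 16.
No other feasible combination does better.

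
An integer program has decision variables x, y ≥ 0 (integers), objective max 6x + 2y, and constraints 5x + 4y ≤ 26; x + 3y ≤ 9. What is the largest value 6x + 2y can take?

30

(x,y)=(5,0): 5·5+4·0=25≤26, 1·5+3·0=5≤9, objective 30.
(x,y)=(4,1): 5·4+4·1=24≤26, 1·4+3·1=7≤9, objective 26.
(x,y)=(4,0): 5·4+4·0=20≤26, 1·4+3·0=4≤9, objective 24.
Maximum is 30 at (x,y)=(5,0).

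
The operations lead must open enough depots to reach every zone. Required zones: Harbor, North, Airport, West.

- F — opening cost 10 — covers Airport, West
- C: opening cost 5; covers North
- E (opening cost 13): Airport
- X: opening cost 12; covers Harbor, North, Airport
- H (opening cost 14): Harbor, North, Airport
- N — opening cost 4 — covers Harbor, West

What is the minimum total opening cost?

16

Choose X and N: together they cover Harbor, North, Airport, West — every zone.
Total opening cost: 12 + 4 = 16.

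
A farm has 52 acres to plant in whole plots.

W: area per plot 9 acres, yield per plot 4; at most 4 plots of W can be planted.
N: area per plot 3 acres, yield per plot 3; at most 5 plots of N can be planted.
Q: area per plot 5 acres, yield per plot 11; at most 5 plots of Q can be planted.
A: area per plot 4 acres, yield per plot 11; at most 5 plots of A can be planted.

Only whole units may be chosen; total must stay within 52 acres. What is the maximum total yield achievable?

Take 2×N, 5×Q, and 5×A: area 51 ≤ 52, yield 2·3 + 5·11 + 5·11 = 116.
A has the best ratio (11/4) and is taken to its limit of 5; remaining capacity is filled optimally with the others.

116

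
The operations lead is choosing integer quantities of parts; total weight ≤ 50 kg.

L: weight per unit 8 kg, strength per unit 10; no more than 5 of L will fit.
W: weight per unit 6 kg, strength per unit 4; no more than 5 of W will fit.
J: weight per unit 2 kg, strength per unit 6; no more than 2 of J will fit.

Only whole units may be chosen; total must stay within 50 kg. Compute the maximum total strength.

66

This is a bounded integer knapsack.
5×L, 1×W, and 2×J: weight 50 ≤ 50, strength 5·10 + 1·4 + 2·6 = 66.
5×L and 2×J: weight 44 ≤ 50, strength 5·10 + 2·6 = 62.
Best is 66.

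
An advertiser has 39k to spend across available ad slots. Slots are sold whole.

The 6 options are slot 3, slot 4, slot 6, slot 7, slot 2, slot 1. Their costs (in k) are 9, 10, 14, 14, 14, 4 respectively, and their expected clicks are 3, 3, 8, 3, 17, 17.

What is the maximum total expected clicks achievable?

Allowing fractional choices, the relaxed optimum would be about 44.3, but ad slots are indivisible.
slot 3 + slot 4 + slot 2 + slot 1: cost 9 + 10 + 14 + 4 = 37 ≤ 39, expected clicks 3 + 3 + 17 + 17 = 40.
slot 6 + slot 2 + slot 1: cost 14 + 14 + 4 = 32 ≤ 39, expected clicks 8 + 17 + 17 = 42.
Best is slot 6, slot 2, and slot 1 with total expected clicks 42.

42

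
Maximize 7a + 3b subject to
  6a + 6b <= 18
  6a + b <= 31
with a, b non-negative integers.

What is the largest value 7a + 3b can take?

(a,b)=(3,0): 6·3+6·0=18≤18, 6·3+1·0=18≤31, objective 21.
(a,b)=(2,1): 6·2+6·1=18≤18, 6·2+1·1=13≤31, objective 17.
Maximum is 21 at (a,b)=(3,0).

21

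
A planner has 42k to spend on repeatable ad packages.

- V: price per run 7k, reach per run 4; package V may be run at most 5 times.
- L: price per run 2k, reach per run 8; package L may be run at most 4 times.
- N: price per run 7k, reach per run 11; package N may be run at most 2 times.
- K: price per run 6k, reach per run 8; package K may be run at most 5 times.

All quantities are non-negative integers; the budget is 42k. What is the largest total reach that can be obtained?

78

L has the best ratio (8/2); taking only L gives at most 4×8 = 32 (stopped by the supply cap of 4).
Mixing does better — 4×L, 2×N, and 3×K: price 40 ≤ 42, reach 4·8 + 2·11 + 3·8 = 78.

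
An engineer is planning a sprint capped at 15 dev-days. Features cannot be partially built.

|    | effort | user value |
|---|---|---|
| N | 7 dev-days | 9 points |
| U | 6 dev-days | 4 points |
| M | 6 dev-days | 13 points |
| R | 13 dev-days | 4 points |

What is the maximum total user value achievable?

Treat it as a binary knapsack problem.
N + M: effort 7 + 6 = 13 ≤ 15, user value 9 + 13 = 22.
U + M: effort 6 + 6 = 12 ≤ 15, user value 4 + 13 = 17.
Best is N and M with total user value 22.

22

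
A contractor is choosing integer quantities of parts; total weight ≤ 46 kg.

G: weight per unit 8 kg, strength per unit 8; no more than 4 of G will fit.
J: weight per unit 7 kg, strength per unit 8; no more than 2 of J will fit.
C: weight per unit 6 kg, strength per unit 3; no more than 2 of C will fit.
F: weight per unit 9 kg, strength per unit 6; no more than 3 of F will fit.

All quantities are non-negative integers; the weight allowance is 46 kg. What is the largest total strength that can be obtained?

J has the best ratio (8/7); taking only J gives at most 2×8 = 16 (stopped by the supply cap of 2).
Mixing does better — 4×G and 2×J: weight 46 ≤ 46, strength 4·8 + 2·8 = 48.

48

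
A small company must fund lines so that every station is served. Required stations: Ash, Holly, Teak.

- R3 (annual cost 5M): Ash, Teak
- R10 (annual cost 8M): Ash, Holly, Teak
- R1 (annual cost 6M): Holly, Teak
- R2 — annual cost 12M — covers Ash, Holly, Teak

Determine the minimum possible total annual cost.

8

This is a weighted set-cover instance.
The greedy cost-per-new-station heuristic would pick R3 and R1 for 11, but a cheaper cover exists.
R10 alone covers Ash, Holly, Teak — every station.
Total annual cost: 8.
No cover costs less than 8.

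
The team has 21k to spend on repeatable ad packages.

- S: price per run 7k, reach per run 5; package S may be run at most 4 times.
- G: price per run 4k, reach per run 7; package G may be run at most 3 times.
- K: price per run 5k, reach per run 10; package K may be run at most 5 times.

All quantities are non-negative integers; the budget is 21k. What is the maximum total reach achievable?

40

Take 4×K: price 20 ≤ 21, reach 4·10 = 40.
No other integer combination yields more.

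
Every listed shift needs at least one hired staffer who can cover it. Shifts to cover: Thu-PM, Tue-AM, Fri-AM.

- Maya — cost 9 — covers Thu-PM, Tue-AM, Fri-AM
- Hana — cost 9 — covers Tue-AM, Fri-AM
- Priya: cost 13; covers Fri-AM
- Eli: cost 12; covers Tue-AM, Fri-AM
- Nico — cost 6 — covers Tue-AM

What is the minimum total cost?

9

This is a weighted set-cover instance.
Maya alone covers Thu-PM, Tue-AM, Fri-AM — every shift.
Total cost: 9.
No cover costs less than 9.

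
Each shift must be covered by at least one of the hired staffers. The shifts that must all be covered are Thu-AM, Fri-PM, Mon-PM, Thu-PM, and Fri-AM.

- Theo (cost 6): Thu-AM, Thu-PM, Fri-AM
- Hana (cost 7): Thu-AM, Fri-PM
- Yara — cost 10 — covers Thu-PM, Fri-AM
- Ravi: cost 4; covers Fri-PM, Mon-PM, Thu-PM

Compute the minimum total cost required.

10

Choose Theo and Ravi: together they cover Thu-AM, Fri-PM, Mon-PM, Thu-PM, Fri-AM — every shift.
Total cost: 6 + 4 = 10.
No cover costs less than 10.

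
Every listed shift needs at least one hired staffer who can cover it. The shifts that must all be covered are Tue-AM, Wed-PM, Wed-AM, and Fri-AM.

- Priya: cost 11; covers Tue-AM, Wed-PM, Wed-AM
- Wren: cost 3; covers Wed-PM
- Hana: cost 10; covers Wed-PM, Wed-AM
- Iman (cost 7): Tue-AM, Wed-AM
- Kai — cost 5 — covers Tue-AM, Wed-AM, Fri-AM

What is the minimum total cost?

8

Choose Wren and Kai: together they cover Tue-AM, Wed-PM, Wed-AM, Fri-AM — every shift.
Total cost: 3 + 5 = 8.
No cover costs less than 8.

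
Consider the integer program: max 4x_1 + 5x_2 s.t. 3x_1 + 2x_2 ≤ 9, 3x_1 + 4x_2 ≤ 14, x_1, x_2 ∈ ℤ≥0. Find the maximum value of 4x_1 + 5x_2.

The continuous relaxation peaks at (1.33, 2.5) with value 17.83; rounding to a feasible lattice point costs some objective.
(x_1,x_2)=(0,3): 3·0+2·3=6≤9, 3·0+4·3=12≤14, objective 15.
(x_1,x_2)=(1,2): 3·1+2·2=7≤9, 3·1+4·2=11≤14, objective 14.
No feasible integer point exceeds 15.

15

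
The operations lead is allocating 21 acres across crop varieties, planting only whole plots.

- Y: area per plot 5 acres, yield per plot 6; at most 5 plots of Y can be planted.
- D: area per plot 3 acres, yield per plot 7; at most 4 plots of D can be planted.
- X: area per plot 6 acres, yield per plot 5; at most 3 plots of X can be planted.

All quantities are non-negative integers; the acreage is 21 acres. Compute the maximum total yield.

This is a bounded integer knapsack.
4×D and 1×X: area 18 ≤ 21, yield 4·7 + 1·5 = 33.
1×Y and 4×D: area 17 ≤ 21, yield 1·6 + 4·7 = 34.
Best is 34.

34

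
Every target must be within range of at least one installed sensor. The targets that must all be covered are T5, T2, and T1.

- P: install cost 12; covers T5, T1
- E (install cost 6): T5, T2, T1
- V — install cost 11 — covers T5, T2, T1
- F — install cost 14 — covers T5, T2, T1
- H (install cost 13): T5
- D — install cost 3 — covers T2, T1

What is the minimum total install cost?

6

This is an integer covering problem.
The greedy cost-per-new-target heuristic would pick D and E for 9, but a cheaper cover exists.
E alone covers T5, T2, T1 — every target.
Total install cost: 6.
No cover costs less than 6.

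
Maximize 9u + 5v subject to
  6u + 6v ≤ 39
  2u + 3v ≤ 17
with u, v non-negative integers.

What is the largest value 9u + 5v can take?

54

Relaxing integrality, the LP optimum is 58.50 at (u,v) = (6.5, 0), which is not an integer point.
(u,v)=(6,0): 6·6+6·0=36≤39, 2·6+3·0=12≤17, objective 54.
(u,v)=(5,1): 6·5+6·1=36≤39, 2·5+3·1=13≤17, objective 50.
(u,v)=(5,0): 6·5+6·0=30≤39, 2·5+3·0=10≤17, objective 45.
The best lattice point is (6,0), giving 54.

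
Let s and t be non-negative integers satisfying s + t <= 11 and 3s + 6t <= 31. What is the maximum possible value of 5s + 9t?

50

The continuous relaxation peaks at (10.3, 0) with value 51.67; rounding to a feasible lattice point costs some objective.
(s,t)=(10,0): 1·10+1·0=10≤11, 3·10+6·0=30≤31, objective 50.
(s,t)=(9,0): 1·9+1·0=9≤11, 3·9+6·0=27≤31, objective 45.
The best lattice point is (10,0), giving 50.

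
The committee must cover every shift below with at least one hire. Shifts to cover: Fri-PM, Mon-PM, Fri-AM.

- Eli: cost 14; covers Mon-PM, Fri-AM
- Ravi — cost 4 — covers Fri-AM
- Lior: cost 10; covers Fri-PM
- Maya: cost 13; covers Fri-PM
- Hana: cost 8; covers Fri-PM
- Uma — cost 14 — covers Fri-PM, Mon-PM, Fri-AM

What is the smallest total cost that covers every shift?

The greedy cost-per-new-shift heuristic would pick Ravi and Uma for 18, but a cheaper cover exists.
Uma alone covers Fri-PM, Mon-PM, Fri-AM — every shift.
Total cost: 14.
No cover costs less than 14.

14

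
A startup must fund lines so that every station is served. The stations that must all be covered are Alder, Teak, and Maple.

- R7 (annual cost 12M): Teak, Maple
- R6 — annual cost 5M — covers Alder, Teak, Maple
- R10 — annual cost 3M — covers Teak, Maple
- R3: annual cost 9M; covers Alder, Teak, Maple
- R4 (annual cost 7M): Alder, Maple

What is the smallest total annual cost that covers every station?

This is a weighted set-cover instance.
The greedy cost-per-new-station heuristic would pick R10 and R6 for 8, but a cheaper cover exists.
R6 alone covers Alder, Teak, Maple — every station.
Total annual cost: 5.
No cover costs less than 5.

5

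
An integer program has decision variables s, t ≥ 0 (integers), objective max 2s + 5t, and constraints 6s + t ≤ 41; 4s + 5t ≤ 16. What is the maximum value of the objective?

(s,t)=(0,3): 6·0+1·3=3≤41, 4·0+5·3=15≤16, objective 15.
(s,t)=(1,2): 6·1+1·2=8≤41, 4·1+5·2=14≤16, objective 12.
(s,t)=(0,2): 6·0+1·2=2≤41, 4·0+5·2=10≤16, objective 10.
The best lattice point is (0,3), giving 15.

15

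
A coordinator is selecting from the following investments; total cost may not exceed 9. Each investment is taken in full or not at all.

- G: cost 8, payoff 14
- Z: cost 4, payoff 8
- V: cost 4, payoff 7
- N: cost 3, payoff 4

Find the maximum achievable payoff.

15

Allowing fractional choices, the relaxed optimum would be about 16.8, but investments are indivisible.
G: cost 8 ≤ 9, payoff 14.
Z + V: cost 4 + 4 = 8 ≤ 9, payoff 8 + 7 = 15.
Z + N: cost 4 + 3 = 7 ≤ 9, payoff 8 + 4 = 12.
Best is Z and V with total payoff 15.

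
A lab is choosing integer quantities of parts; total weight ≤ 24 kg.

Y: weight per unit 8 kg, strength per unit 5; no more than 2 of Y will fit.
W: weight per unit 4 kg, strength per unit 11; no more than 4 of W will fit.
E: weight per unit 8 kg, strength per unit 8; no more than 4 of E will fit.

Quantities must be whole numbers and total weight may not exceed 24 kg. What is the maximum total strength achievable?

1×Y and 4×W: weight 24 ≤ 24, strength 1·5 + 4·11 = 49.
4×W and 1×E: weight 24 ≤ 24, strength 4·11 + 1·8 = 52.
Best is 52.

52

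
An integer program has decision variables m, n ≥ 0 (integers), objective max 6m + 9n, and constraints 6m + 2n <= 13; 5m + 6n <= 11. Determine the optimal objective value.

The continuous relaxation peaks at (0, 1.83) with value 16.50; rounding to a feasible lattice point costs some objective.
(m,n)=(1,1): 6·1+2·1=8≤13, 5·1+6·1=11≤11, objective 15.
(m,n)=(2,0): 6·2+2·0=12≤13, 5·2+6·0=10≤11, objective 12.
(m,n)=(0,1): 6·0+2·1=2≤13, 5·0+6·1=6≤11, objective 9.
(m,n)=(1,0): 6·1+2·0=6≤13, 5·1+6·0=5≤11, objective 6.
The best lattice point is (1,1), giving 15.

15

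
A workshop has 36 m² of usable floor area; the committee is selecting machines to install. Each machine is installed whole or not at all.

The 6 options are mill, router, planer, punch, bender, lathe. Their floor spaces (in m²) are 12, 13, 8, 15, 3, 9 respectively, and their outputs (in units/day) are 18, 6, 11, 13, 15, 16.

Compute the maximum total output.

60

Take mill, planer, bender, and lathe: floor space 12 + 8 + 3 + 9 = 32 ≤ 36, output 18 + 11 + 15 + 16 = 60.
No other feasible combination does better.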